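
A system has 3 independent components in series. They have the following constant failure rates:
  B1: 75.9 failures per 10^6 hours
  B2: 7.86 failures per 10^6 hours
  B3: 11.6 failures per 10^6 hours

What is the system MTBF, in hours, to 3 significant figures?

10500

Series of exponential components: λ_sys = Σ λ_i
λ_sys = 0.0000759 + 0.00000786 + 0.0000116 = 9.5360e-05 /h
MTBF = 1 / λ_sys = 10500 h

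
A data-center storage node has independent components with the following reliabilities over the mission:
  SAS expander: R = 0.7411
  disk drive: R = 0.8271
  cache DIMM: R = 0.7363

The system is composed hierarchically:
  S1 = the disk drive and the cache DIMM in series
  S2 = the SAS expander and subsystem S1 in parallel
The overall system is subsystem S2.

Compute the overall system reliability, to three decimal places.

0.899

Series (disk drive and cache DIMM): 0.82710 × 0.73630 = 0.60899
Parallel (SAS expander and [0.60899]): 1 − (1 − 0.74110)(1 − 0.60899) = 0.899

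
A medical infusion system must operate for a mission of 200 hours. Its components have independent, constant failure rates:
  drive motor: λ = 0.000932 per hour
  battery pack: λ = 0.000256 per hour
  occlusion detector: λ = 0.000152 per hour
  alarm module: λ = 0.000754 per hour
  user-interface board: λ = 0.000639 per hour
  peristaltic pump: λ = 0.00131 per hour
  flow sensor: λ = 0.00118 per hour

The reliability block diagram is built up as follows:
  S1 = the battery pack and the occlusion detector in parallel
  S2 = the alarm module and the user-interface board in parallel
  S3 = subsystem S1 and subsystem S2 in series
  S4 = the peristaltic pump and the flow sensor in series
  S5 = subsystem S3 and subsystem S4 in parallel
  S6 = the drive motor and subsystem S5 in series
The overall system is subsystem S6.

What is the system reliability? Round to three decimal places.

0.824

R(drive motor) = exp(−0.000932 × 200) = 0.82994
R(battery pack) = exp(−0.000256 × 200) = 0.95009
R(occlusion detector) = exp(−0.000152 × 200) = 0.97006
R(alarm module) = exp(−0.000754 × 200) = 0.86002
R(user-interface board) = exp(−0.000639 × 200) = 0.88003
R(peristaltic pump) = exp(−0.00131 × 200) = 0.76951
R(flow sensor) = exp(−0.00118 × 200) = 0.78978
Parallel (battery pack and occlusion detector): 1 − (1 − 0.95009)(1 − 0.97006) = 0.99851
Parallel (alarm module and user-interface board): 1 − (1 − 0.86002)(1 − 0.88003) = 0.98321
Series ([0.99851] and [0.98321]): 0.99851 × 0.98321 = 0.98175
Series (peristaltic pump and flow sensor): 0.76951 × 0.78978 = 0.60774
Parallel ([0.98175] and [0.60774]): 1 − (1 − 0.98175)(1 − 0.60774) = 0.99284
Series (drive motor and [0.99284]): 0.82994 × 0.99284 = 0.824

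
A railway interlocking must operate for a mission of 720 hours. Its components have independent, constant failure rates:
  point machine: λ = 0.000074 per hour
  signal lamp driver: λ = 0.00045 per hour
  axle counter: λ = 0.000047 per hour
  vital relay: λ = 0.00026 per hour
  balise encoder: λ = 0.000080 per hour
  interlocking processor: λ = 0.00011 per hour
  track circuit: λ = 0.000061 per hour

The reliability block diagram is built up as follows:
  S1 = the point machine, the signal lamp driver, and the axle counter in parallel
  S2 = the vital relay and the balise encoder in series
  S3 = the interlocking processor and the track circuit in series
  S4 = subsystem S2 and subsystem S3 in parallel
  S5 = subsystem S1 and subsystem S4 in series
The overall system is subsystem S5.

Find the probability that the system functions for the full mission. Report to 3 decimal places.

R(point machine) = exp(−0.000074 × 720) = 0.94811
R(signal lamp driver) = exp(−0.00045 × 720) = 0.72325
R(axle counter) = exp(−0.000047 × 720) = 0.96673
R(vital relay) = exp(−0.00026 × 720) = 0.82928
R(balise encoder) = exp(−0.000080 × 720) = 0.94403
R(interlocking processor) = exp(−0.00011 × 720) = 0.92386
R(track circuit) = exp(−0.000061 × 720) = 0.95703
Parallel (point machine, signal lamp driver, and axle counter): 1 − (1 − 0.94811)(1 − 0.72325)(1 − 0.96673) = 0.99952
Series (vital relay and balise encoder): 0.82928 × 0.94403 = 0.78287
Series (interlocking processor and track circuit): 0.92386 × 0.95703 = 0.88416
Parallel ([0.78287] and [0.88416]): 1 − (1 − 0.78287)(1 − 0.88416) = 0.97485
Series ([0.99952] and [0.97485]): 0.99952 × 0.97485 = 0.974

0.974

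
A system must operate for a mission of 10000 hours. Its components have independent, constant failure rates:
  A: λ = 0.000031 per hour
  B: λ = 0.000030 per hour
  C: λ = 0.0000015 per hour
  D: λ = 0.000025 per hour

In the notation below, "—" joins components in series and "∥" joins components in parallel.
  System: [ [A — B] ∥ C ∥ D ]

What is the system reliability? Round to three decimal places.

0.998

R(A) = exp(−0.000031 × 10000) = 0.73345
R(B) = exp(−0.000030 × 10000) = 0.74082
R(C) = exp(−0.0000015 × 10000) = 0.98511
R(D) = exp(−0.000025 × 10000) = 0.77880
Series (A and B): 0.73345 × 0.74082 = 0.54335
Parallel ([0.54335], C, and D): 1 − (1 − 0.54335)(1 − 0.98511)(1 − 0.77880) = 0.998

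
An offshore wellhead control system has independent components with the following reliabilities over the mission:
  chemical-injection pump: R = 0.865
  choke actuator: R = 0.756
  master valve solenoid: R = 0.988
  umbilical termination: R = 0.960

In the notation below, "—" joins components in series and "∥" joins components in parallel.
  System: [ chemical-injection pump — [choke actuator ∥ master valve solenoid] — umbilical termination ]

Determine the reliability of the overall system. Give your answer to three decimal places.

0.828

Parallel (choke actuator and master valve solenoid): 1 − (1 − 0.75600)(1 − 0.98800) = 0.99707
Series (chemical-injection pump, [0.99707], and umbilical termination): 0.86500 × 0.99707 × 0.96000 = 0.828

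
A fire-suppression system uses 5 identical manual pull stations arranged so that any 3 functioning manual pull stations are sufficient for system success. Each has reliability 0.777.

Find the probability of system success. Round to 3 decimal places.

R = Σ_{i=3}^{5} C(5,i) p^i (1−p)^{5−i} with p = 0.777
C(5,3)·0.777^3·0.223^2 = 0.23328
C(5,4)·0.777^4·0.223^1 = 0.40640
C(5,5)·0.777^5·0.223^0 = 0.28321
Sum = 0.923

0.923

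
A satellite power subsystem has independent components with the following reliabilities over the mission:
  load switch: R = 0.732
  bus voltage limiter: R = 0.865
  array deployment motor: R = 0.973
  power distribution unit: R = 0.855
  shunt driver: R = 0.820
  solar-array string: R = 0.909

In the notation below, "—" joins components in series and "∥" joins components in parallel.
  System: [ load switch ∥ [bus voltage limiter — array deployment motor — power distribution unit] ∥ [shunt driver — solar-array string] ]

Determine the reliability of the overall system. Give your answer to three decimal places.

Series (bus voltage limiter, array deployment motor, and power distribution unit): 0.86500 × 0.97300 × 0.85500 = 0.71961
Series (shunt driver and solar-array string): 0.82000 × 0.90900 = 0.74538
Parallel (load switch, [0.71961], and [0.74538]): 1 − (1 − 0.73200)(1 − 0.71961)(1 − 0.74538) = 0.981

0.981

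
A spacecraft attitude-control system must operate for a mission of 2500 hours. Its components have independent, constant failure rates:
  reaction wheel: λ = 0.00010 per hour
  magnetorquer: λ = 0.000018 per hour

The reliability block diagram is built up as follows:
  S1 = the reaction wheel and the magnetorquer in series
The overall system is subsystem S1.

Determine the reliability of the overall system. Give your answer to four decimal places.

0.7445

R(reaction wheel) = exp(−0.00010 × 2500) = 0.778801
R(magnetorquer) = exp(−0.000018 × 2500) = 0.955997
Series (reaction wheel and magnetorquer): 0.778801 × 0.955997 = 0.7445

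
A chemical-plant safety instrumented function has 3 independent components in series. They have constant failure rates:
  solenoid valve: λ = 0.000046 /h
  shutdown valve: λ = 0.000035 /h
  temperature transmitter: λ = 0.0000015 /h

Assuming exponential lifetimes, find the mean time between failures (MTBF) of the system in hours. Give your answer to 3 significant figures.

12100

Series of exponential components: λ_sys = Σ λ_i
λ_sys = 0.000046 + 0.000035 + 0.0000015 = 8.2500e-05 /h
MTBF = 1 / λ_sys = 12100 h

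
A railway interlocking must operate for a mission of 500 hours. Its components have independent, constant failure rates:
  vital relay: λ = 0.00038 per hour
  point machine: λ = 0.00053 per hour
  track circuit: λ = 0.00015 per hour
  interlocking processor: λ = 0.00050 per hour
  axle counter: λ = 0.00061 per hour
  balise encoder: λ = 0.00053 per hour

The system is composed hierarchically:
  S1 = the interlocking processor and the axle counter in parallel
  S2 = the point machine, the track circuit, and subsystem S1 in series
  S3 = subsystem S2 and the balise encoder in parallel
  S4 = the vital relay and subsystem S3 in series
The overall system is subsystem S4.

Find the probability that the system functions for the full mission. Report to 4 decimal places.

R(vital relay) = exp(−0.00038 × 500) = 0.826959
R(point machine) = exp(−0.00053 × 500) = 0.767206
R(track circuit) = exp(−0.00015 × 500) = 0.927743
R(interlocking processor) = exp(−0.00050 × 500) = 0.778801
R(axle counter) = exp(−0.00061 × 500) = 0.737123
R(balise encoder) = exp(−0.00053 × 500) = 0.767206
Parallel (interlocking processor and axle counter): 1 − (1 − 0.778801)(1 − 0.737123) = 0.941852
Series (point machine, track circuit, and [0.941852]): 0.767206 × 0.927743 × 0.941852 = 0.670382
Parallel ([0.670382] and balise encoder): 1 − (1 − 0.670382)(1 − 0.767206) = 0.923267
Series (vital relay and [0.923267]): 0.826959 × 0.923267 = 0.7635

0.7635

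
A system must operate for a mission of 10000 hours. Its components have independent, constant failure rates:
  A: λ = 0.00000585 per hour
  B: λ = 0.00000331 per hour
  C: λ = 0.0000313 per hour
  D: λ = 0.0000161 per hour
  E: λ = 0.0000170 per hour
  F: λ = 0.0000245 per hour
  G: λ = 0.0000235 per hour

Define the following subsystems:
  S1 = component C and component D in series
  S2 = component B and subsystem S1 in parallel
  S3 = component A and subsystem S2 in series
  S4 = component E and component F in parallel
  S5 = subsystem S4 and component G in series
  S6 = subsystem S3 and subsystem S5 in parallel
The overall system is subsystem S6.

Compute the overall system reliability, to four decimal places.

R(A) = exp(−0.00000585 × 10000) = 0.943178
R(B) = exp(−0.00000331 × 10000) = 0.967442
R(C) = exp(−0.0000313 × 10000) = 0.731250
R(D) = exp(−0.0000161 × 10000) = 0.851292
R(E) = exp(−0.0000170 × 10000) = 0.843665
R(F) = exp(−0.0000245 × 10000) = 0.782705
R(G) = exp(−0.0000235 × 10000) = 0.790571
Series (C and D): 0.731250 × 0.851292 = 0.622507
Parallel (B and [0.622507]): 1 − (1 − 0.967442)(1 − 0.622507) = 0.987710
Series (A and [0.987710]): 0.943178 × 0.987710 = 0.931586
Parallel (E and F): 1 − (1 − 0.843665)(1 − 0.782705) = 0.966029
Series ([0.966029] and G): 0.966029 × 0.790571 = 0.763715
Parallel ([0.931586] and [0.763715]): 1 − (1 − 0.931586)(1 − 0.763715) = 0.9838

0.9838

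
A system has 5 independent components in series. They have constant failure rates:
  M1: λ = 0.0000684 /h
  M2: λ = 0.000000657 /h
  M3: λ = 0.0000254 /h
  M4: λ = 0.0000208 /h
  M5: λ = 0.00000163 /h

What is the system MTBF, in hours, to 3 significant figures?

Series of exponential components: λ_sys = Σ λ_i
λ_sys = 0.0000684 + 0.000000657 + 0.0000254 + 0.0000208 + 0.00000163 = 1.1689e-04 /h
MTBF = 1 / λ_sys = 8560 h

8560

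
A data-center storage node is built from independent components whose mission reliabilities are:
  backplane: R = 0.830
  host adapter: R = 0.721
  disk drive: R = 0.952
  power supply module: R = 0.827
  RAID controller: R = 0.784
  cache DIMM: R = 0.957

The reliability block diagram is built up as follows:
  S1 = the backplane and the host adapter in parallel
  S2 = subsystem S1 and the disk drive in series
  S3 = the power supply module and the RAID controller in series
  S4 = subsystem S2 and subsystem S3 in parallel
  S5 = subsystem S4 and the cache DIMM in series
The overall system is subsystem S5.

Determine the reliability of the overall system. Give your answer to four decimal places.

0.9257

Parallel (backplane and host adapter): 1 − (1 − 0.830000)(1 − 0.721000) = 0.952570
Series ([0.952570] and disk drive): 0.952570 × 0.952000 = 0.906847
Series (power supply module and RAID controller): 0.827000 × 0.784000 = 0.648368
Parallel ([0.906847] and [0.648368]): 1 − (1 − 0.906847)(1 − 0.648368) = 0.967244
Series ([0.967244] and cache DIMM): 0.967244 × 0.957000 = 0.9257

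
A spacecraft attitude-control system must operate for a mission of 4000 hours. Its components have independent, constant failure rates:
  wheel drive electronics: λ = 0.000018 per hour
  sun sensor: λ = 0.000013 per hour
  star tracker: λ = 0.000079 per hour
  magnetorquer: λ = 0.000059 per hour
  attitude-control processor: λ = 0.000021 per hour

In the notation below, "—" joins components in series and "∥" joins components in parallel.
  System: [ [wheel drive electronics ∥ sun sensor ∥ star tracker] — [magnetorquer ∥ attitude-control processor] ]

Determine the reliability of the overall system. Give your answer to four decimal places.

0.9821

R(wheel drive electronics) = exp(−0.000018 × 4000) = 0.930531
R(sun sensor) = exp(−0.000013 × 4000) = 0.949329
R(star tracker) = exp(−0.000079 × 4000) = 0.729059
R(magnetorquer) = exp(−0.000059 × 4000) = 0.789781
R(attitude-control processor) = exp(−0.000021 × 4000) = 0.919431
Parallel (wheel drive electronics, sun sensor, and star tracker): 1 − (1 − 0.930531)(1 − 0.949329)(1 − 0.729059) = 0.999046
Parallel (magnetorquer and attitude-control processor): 1 − (1 − 0.789781)(1 − 0.919431) = 0.983063
Series ([0.999046] and [0.983063]): 0.999046 × 0.983063 = 0.9821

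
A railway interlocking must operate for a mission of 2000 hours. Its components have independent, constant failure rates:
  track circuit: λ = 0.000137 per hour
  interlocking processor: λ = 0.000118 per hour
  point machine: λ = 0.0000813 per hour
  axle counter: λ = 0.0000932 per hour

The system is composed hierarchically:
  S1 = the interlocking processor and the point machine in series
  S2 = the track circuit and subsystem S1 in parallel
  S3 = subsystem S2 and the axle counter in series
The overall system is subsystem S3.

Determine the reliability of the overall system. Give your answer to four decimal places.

R(track circuit) = exp(−0.000137 × 2000) = 0.760332
R(interlocking processor) = exp(−0.000118 × 2000) = 0.789781
R(point machine) = exp(−0.0000813 × 2000) = 0.849931
R(axle counter) = exp(−0.0000932 × 2000) = 0.829942
Series (interlocking processor and point machine): 0.789781 × 0.849931 = 0.671259
Parallel (track circuit and [0.671259]): 1 − (1 − 0.760332)(1 − 0.671259) = 0.921211
Series ([0.921211] and axle counter): 0.921211 × 0.829942 = 0.7646

0.7646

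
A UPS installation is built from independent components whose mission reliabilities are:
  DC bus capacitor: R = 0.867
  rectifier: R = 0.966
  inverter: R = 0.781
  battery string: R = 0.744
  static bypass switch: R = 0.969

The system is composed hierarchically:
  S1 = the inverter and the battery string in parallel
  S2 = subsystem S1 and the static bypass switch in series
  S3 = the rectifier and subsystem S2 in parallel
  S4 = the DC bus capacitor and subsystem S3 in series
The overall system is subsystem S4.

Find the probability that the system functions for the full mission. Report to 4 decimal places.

0.8645

Parallel (inverter and battery string): 1 − (1 − 0.781000)(1 − 0.744000) = 0.943936
Series ([0.943936] and static bypass switch): 0.943936 × 0.969000 = 0.914674
Parallel (rectifier and [0.914674]): 1 − (1 − 0.966000)(1 − 0.914674) = 0.997099
Series (DC bus capacitor and [0.997099]): 0.867000 × 0.997099 = 0.8645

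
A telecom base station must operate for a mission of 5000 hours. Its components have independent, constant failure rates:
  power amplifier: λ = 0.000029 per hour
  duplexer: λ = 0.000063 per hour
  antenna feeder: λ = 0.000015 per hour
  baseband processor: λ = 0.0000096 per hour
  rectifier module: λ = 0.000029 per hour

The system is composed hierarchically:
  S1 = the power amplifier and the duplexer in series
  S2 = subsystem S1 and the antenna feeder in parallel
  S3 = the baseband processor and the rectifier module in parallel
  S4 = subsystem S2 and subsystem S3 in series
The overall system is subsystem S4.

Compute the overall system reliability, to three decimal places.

R(power amplifier) = exp(−0.000029 × 5000) = 0.86502
R(duplexer) = exp(−0.000063 × 5000) = 0.72979
R(antenna feeder) = exp(−0.000015 × 5000) = 0.92774
R(baseband processor) = exp(−0.0000096 × 5000) = 0.95313
R(rectifier module) = exp(−0.000029 × 5000) = 0.86502
Series (power amplifier and duplexer): 0.86502 × 0.72979 = 0.63128
Parallel ([0.63128] and antenna feeder): 1 − (1 − 0.63128)(1 − 0.92774) = 0.97336
Parallel (baseband processor and rectifier module): 1 − (1 − 0.95313)(1 − 0.86502) = 0.99367
Series ([0.97336] and [0.99367]): 0.97336 × 0.99367 = 0.967

0.967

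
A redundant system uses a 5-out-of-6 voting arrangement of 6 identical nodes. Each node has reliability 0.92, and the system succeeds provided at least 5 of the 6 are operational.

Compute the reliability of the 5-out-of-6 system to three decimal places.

0.923

R = Σ_{i=5}^{6} C(6,i) p^i (1−p)^{6−i} with p = 0.92
C(6,5)·0.92^5·0.08^1 = 0.31636
C(6,6)·0.92^6·0.08^0 = 0.60636
Sum = 0.923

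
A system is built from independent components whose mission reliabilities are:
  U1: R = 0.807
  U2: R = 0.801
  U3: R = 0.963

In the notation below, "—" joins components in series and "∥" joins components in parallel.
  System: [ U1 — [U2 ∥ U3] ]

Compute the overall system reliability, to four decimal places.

Parallel (U2 and U3): 1 − (1 − 0.801000)(1 − 0.963000) = 0.992637
Series (U1 and [0.992637]): 0.807000 × 0.992637 = 0.8011

0.8011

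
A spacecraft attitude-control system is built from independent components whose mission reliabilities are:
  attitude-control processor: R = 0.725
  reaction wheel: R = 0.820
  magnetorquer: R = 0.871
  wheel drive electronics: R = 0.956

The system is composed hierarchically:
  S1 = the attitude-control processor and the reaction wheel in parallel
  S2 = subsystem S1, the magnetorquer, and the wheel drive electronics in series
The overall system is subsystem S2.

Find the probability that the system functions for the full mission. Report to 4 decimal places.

0.7915

Parallel (attitude-control processor and reaction wheel): 1 − (1 − 0.725000)(1 − 0.820000) = 0.950500
Series ([0.950500], magnetorquer, and wheel drive electronics): 0.950500 × 0.871000 × 0.956000 = 0.7915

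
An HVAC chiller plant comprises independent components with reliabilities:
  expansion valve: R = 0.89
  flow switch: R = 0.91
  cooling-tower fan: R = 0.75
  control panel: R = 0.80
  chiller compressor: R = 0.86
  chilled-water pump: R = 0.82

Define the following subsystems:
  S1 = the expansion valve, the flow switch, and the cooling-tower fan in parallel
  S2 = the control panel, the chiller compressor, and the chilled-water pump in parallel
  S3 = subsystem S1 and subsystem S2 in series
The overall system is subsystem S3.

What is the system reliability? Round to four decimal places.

0.9925

Parallel (expansion valve, flow switch, and cooling-tower fan): 1 − (1 − 0.890000)(1 − 0.910000)(1 − 0.750000) = 0.997525
Parallel (control panel, chiller compressor, and chilled-water pump): 1 − (1 − 0.800000)(1 − 0.860000)(1 − 0.820000) = 0.994960
Series ([0.997525] and [0.994960]): 0.997525 × 0.994960 = 0.9925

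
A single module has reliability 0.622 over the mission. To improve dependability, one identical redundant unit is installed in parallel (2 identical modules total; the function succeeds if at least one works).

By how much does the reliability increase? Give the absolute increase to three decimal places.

0.235

R_before = 0.622
R_after = 1 − (1 − 0.622)^2 = 0.857
ΔR = 0.857 − 0.622 = 0.235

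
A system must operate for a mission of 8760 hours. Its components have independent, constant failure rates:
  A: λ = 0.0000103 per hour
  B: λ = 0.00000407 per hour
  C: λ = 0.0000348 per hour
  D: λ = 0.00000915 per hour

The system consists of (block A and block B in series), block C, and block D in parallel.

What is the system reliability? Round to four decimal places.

R(A) = exp(−0.0000103 × 8760) = 0.913723
R(B) = exp(−0.00000407 × 8760) = 0.964975
R(C) = exp(−0.0000348 × 8760) = 0.737235
R(D) = exp(−0.00000915 × 8760) = 0.922974
Series (A and B): 0.913723 × 0.964975 = 0.881720
Parallel ([0.881720], C, and D): 1 − (1 − 0.881720)(1 − 0.737235)(1 − 0.922974) = 0.9976

0.9976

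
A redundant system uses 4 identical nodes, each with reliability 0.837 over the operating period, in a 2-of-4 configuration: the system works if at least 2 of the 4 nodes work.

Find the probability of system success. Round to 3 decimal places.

R = Σ_{i=2}^{4} C(4,i) p^i (1−p)^{4−i} with p = 0.837
C(4,2)·0.837^2·0.163^2 = 0.11168
C(4,3)·0.837^3·0.163^1 = 0.38232
C(4,4)·0.837^4·0.163^0 = 0.49080
Sum = 0.985

0.985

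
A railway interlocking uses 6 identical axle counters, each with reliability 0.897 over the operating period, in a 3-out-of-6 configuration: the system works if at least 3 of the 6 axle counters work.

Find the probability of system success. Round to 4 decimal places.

R = Σ_{i=3}^{6} C(6,i) p^i (1−p)^{6−i} with p = 0.897
C(6,3)·0.897^3·0.103^3 = 0.015773
C(6,4)·0.897^4·0.103^2 = 0.103023
C(6,5)·0.897^5·0.103^1 = 0.358881
C(6,6)·0.897^6·0.103^0 = 0.520900
Sum = 0.9986

0.9986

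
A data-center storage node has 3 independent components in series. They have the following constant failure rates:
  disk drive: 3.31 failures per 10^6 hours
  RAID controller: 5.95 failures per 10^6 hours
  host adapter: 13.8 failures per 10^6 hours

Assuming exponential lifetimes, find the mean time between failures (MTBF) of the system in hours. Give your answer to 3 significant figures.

43400

Series of exponential components: λ_sys = Σ λ_i
λ_sys = 0.00000331 + 0.00000595 + 0.0000138 = 2.3060e-05 /h
MTBF = 1 / λ_sys = 43400 h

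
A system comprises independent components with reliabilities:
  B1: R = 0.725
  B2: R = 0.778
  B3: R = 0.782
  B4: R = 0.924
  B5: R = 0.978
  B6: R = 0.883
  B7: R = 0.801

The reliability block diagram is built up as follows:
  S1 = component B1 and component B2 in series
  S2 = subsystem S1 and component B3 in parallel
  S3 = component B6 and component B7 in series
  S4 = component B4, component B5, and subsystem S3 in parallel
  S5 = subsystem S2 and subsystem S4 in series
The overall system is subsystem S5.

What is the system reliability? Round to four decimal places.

Series (B1 and B2): 0.725000 × 0.778000 = 0.564050
Parallel ([0.564050] and B3): 1 − (1 − 0.564050)(1 − 0.782000) = 0.904963
Series (B6 and B7): 0.883000 × 0.801000 = 0.707283
Parallel (B4, B5, and [0.707283]): 1 − (1 − 0.924000)(1 − 0.978000)(1 − 0.707283) = 0.999511
Series ([0.904963] and [0.999511]): 0.904963 × 0.999511 = 0.9045

0.9045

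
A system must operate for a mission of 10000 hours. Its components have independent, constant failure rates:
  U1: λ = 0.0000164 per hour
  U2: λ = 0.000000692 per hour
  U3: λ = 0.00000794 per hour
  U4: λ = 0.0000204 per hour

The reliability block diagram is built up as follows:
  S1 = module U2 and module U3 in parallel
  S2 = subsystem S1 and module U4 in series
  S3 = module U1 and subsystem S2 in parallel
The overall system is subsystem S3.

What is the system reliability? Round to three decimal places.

R(U1) = exp(−0.0000164 × 10000) = 0.84874
R(U2) = exp(−0.000000692 × 10000) = 0.99310
R(U3) = exp(−0.00000794 × 10000) = 0.92367
R(U4) = exp(−0.0000204 × 10000) = 0.81546
Parallel (U2 and U3): 1 − (1 − 0.99310)(1 − 0.92367) = 0.99947
Series ([0.99947] and U4): 0.99947 × 0.81546 = 0.81503
Parallel (U1 and [0.81503]): 1 − (1 − 0.84874)(1 − 0.81503) = 0.972

0.972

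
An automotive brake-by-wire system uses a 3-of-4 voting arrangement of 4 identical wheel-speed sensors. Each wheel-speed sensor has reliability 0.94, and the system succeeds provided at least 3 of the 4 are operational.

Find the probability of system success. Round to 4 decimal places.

0.9801

R = Σ_{i=3}^{4} C(4,i) p^i (1−p)^{4−i} with p = 0.94
C(4,3)·0.94^3·0.06^1 = 0.199340
C(4,4)·0.94^4·0.06^0 = 0.780749
Sum = 0.9801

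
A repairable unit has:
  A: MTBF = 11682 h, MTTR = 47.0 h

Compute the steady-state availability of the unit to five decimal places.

A(A) = MTBF/(MTBF+MTTR) = 11682/(11682+47.0) = 0.99599

0.99599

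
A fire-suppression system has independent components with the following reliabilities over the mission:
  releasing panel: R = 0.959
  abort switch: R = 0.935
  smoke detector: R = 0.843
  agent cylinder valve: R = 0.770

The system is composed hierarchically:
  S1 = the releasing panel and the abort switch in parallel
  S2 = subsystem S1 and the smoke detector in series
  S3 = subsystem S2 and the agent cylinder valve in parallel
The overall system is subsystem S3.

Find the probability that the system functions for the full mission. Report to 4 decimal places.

0.9634

Parallel (releasing panel and abort switch): 1 − (1 − 0.959000)(1 − 0.935000) = 0.997335
Series ([0.997335] and smoke detector): 0.997335 × 0.843000 = 0.840753
Parallel ([0.840753] and agent cylinder valve): 1 − (1 − 0.840753)(1 − 0.770000) = 0.9634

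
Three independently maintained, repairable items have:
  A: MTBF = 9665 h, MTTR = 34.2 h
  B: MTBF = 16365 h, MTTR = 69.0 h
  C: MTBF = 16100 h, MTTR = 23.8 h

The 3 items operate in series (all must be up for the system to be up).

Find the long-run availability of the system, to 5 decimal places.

0.99083

A(A) = MTBF/(MTBF+MTTR) = 9665/(9665+34.2) = 0.996474
A(B) = MTBF/(MTBF+MTTR) = 16365/(16365+69.0) = 0.995801
A(C) = MTBF/(MTBF+MTTR) = 16100/(16100+23.8) = 0.998524
Series availability: 0.996474 × 0.995801 × 0.998524 = 0.99083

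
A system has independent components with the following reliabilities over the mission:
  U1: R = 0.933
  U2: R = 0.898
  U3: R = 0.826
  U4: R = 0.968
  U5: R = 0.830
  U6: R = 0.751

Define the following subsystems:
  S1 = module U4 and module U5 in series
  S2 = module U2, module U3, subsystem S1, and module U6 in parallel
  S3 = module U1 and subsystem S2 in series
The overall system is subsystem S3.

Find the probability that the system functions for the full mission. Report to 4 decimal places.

0.9322

Series (U4 and U5): 0.968000 × 0.830000 = 0.803440
Parallel (U2, U3, [0.803440], and U6): 1 − (1 − 0.898000)(1 − 0.826000)(1 − 0.803440)(1 − 0.751000) = 0.999131
Series (U1 and [0.999131]): 0.933000 × 0.999131 = 0.9322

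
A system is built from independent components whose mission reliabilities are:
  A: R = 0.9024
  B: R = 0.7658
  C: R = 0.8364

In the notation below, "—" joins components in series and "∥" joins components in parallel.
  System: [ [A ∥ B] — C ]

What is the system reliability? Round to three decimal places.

0.817

Parallel (A and B): 1 − (1 − 0.90240)(1 − 0.76580) = 0.97714
Series ([0.97714] and C): 0.97714 × 0.83640 = 0.817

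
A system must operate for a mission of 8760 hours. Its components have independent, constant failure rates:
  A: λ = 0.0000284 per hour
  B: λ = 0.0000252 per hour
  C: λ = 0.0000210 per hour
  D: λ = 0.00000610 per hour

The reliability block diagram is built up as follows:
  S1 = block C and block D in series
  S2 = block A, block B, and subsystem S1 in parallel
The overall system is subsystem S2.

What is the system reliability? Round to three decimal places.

R(A) = exp(−0.0000284 × 8760) = 0.77975
R(B) = exp(−0.0000252 × 8760) = 0.80192
R(C) = exp(−0.0000210 × 8760) = 0.83197
R(D) = exp(−0.00000610 × 8760) = 0.94797
Series (C and D): 0.83197 × 0.94797 = 0.78868
Parallel (A, B, and [0.78868]): 1 − (1 − 0.77975)(1 − 0.80192)(1 − 0.78868) = 0.991

0.991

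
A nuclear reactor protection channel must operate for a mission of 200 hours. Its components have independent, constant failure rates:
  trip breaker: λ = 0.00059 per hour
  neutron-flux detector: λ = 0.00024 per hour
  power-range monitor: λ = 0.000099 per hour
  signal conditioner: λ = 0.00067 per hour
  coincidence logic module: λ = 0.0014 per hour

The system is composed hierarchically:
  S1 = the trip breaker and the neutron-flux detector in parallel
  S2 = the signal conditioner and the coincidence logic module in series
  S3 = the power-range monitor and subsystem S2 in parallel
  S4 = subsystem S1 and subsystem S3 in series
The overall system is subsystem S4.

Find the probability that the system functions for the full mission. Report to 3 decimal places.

0.988

R(trip breaker) = exp(−0.00059 × 200) = 0.88870
R(neutron-flux detector) = exp(−0.00024 × 200) = 0.95313
R(power-range monitor) = exp(−0.000099 × 200) = 0.98039
R(signal conditioner) = exp(−0.00067 × 200) = 0.87459
R(coincidence logic module) = exp(−0.0014 × 200) = 0.75578
Parallel (trip breaker and neutron-flux detector): 1 − (1 − 0.88870)(1 − 0.95313) = 0.99478
Series (signal conditioner and coincidence logic module): 0.87459 × 0.75578 = 0.66100
Parallel (power-range monitor and [0.66100]): 1 − (1 − 0.98039)(1 − 0.66100) = 0.99335
Series ([0.99478] and [0.99335]): 0.99478 × 0.99335 = 0.988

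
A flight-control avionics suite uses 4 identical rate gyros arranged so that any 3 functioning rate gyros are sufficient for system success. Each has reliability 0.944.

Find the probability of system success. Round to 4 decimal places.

R = Σ_{i=3}^{4} C(4,i) p^i (1−p)^{4−i} with p = 0.944
C(4,3)·0.944^3·0.056^1 = 0.188436
C(4,4)·0.944^4·0.056^0 = 0.794123
Sum = 0.9826

0.9826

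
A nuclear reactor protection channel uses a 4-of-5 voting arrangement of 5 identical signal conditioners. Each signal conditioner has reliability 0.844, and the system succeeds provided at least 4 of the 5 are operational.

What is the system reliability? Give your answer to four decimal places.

R = Σ_{i=4}^{5} C(5,i) p^i (1−p)^{5−i} with p = 0.844
C(5,4)·0.844^4·0.156^1 = 0.395790
C(5,5)·0.844^5·0.156^0 = 0.428265
Sum = 0.8241

0.8241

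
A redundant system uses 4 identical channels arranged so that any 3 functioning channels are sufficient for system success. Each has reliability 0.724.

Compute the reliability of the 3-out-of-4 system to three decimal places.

R = Σ_{i=3}^{4} C(4,i) p^i (1−p)^{4−i} with p = 0.724
C(4,3)·0.724^3·0.276^1 = 0.41897
C(4,4)·0.724^4·0.276^0 = 0.27476
Sum = 0.694

0.694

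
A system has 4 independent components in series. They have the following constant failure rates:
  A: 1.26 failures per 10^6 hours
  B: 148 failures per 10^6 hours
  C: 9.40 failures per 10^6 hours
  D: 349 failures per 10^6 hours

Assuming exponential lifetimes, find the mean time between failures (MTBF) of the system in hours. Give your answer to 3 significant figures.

1970

Series of exponential components: λ_sys = Σ λ_i
λ_sys = 0.00000126 + 0.000148 + 0.00000940 + 0.000349 = 5.0766e-04 /h
MTBF = 1 / λ_sys = 1970 h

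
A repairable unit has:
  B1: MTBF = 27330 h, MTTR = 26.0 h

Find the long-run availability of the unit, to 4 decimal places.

0.9990

A(B1) = MTBF/(MTBF+MTTR) = 27330/(27330+26.0) = 0.9990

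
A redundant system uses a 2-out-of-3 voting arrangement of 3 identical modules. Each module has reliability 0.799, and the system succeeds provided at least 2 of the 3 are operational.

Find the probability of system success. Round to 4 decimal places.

0.8950

R = Σ_{i=2}^{3} C(3,i) p^i (1−p)^{3−i} with p = 0.799
C(3,2)·0.799^2·0.201^1 = 0.384956
C(3,3)·0.799^3·0.201^0 = 0.510082
Sum = 0.8950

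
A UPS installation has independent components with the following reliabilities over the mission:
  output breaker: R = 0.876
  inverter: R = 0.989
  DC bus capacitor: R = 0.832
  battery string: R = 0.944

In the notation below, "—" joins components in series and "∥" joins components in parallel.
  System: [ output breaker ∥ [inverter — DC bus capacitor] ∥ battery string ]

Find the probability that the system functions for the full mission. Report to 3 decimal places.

Series (inverter and DC bus capacitor): 0.98900 × 0.83200 = 0.82285
Parallel (output breaker, [0.82285], and battery string): 1 − (1 − 0.87600)(1 − 0.82285)(1 − 0.94400) = 0.999

0.999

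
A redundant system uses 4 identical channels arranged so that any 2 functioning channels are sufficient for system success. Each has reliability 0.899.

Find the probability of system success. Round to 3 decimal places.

0.996

R = Σ_{i=2}^{4} C(4,i) p^i (1−p)^{4−i} with p = 0.899
C(4,2)·0.899^2·0.101^2 = 0.04947
C(4,3)·0.899^3·0.101^1 = 0.29354
C(4,4)·0.899^4·0.101^0 = 0.65319
Sum = 0.996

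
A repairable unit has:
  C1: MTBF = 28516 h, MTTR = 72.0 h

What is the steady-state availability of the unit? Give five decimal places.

0.99748

A(C1) = MTBF/(MTBF+MTTR) = 28516/(28516+72.0) = 0.99748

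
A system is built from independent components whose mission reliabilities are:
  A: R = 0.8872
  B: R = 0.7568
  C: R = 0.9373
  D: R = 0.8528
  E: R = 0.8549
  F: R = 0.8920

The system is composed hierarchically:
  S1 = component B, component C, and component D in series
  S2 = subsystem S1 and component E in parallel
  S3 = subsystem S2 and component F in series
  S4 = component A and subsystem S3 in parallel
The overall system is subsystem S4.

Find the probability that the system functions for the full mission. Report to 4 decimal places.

Series (B, C, and D): 0.756800 × 0.937300 × 0.852800 = 0.604933
Parallel ([0.604933] and E): 1 − (1 − 0.604933)(1 − 0.854900) = 0.942676
Series ([0.942676] and F): 0.942676 × 0.892000 = 0.840867
Parallel (A and [0.840867]): 1 − (1 − 0.887200)(1 − 0.840867) = 0.9820

0.9820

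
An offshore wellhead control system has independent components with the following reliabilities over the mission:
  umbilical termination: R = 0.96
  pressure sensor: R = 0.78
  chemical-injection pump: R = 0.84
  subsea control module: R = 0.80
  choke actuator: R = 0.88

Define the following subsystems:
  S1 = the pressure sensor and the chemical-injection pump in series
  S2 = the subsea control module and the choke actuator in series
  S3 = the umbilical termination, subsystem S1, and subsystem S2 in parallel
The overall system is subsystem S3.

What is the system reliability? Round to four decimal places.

0.9959

Series (pressure sensor and chemical-injection pump): 0.780000 × 0.840000 = 0.655200
Series (subsea control module and choke actuator): 0.800000 × 0.880000 = 0.704000
Parallel (umbilical termination, [0.655200], and [0.704000]): 1 − (1 − 0.960000)(1 − 0.655200)(1 − 0.704000) = 0.9959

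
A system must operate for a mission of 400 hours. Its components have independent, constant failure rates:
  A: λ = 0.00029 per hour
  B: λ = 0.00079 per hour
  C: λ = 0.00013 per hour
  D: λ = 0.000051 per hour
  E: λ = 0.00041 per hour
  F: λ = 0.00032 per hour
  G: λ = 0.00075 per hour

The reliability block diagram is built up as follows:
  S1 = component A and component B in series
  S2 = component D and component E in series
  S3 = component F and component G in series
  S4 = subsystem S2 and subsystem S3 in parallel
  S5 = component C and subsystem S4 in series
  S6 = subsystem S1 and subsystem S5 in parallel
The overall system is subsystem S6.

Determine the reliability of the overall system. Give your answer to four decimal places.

0.9627

R(A) = exp(−0.00029 × 400) = 0.890475
R(B) = exp(−0.00079 × 400) = 0.729059
R(C) = exp(−0.00013 × 400) = 0.949329
R(D) = exp(−0.000051 × 400) = 0.979807
R(E) = exp(−0.00041 × 400) = 0.848742
R(F) = exp(−0.00032 × 400) = 0.879853
R(G) = exp(−0.00075 × 400) = 0.740818
Series (A and B): 0.890475 × 0.729059 = 0.649209
Series (D and E): 0.979807 × 0.848742 = 0.831603
Series (F and G): 0.879853 × 0.740818 = 0.651811
Parallel ([0.831603] and [0.651811]): 1 − (1 − 0.831603)(1 − 0.651811) = 0.941366
Series (C and [0.941366]): 0.949329 × 0.941366 = 0.893666
Parallel ([0.649209] and [0.893666]): 1 − (1 − 0.649209)(1 − 0.893666) = 0.9627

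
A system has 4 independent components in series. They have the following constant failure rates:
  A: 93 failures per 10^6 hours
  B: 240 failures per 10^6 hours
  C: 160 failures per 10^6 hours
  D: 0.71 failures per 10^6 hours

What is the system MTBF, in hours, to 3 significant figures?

Series of exponential components: λ_sys = Σ λ_i
λ_sys = 0.000093 + 0.00024 + 0.00016 + 0.00000071 = 4.9371e-04 /h
MTBF = 1 / λ_sys = 2030 h

2030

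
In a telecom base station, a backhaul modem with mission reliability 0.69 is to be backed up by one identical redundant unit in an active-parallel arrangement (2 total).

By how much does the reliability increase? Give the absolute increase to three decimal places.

0.214

R_before = 0.69
R_after = 1 − (1 − 0.69)^2 = 0.904
ΔR = 0.904 − 0.69 = 0.214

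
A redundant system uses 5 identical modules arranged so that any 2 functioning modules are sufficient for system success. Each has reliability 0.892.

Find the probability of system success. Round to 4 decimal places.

0.9994

R = Σ_{i=2}^{5} C(5,i) p^i (1−p)^{5−i} with p = 0.892
C(5,2)·0.892^2·0.108^3 = 0.010023
C(5,3)·0.892^3·0.108^2 = 0.082783
C(5,4)·0.892^4·0.108^1 = 0.341864
C(5,5)·0.892^5·0.108^0 = 0.564708
Sum = 0.9994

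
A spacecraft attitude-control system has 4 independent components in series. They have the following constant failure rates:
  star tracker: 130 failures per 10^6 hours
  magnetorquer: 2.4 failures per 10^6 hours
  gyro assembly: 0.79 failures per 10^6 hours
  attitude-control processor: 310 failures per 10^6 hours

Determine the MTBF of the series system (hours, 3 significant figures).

Series of exponential components: λ_sys = Σ λ_i
λ_sys = 0.00013 + 0.0000024 + 0.00000079 + 0.00031 = 4.4319e-04 /h
MTBF = 1 / λ_sys = 2260 h

2260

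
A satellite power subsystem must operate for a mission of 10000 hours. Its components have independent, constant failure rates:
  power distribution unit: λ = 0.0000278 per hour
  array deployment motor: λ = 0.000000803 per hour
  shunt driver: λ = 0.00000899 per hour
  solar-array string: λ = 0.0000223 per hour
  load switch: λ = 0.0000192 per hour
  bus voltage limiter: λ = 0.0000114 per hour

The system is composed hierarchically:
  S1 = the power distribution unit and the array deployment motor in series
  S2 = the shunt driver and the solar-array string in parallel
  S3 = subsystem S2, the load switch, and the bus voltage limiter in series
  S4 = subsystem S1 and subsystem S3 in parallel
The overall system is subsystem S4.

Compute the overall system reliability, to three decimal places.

R(power distribution unit) = exp(−0.0000278 × 10000) = 0.75730
R(array deployment motor) = exp(−0.000000803 × 10000) = 0.99200
R(shunt driver) = exp(−0.00000899 × 10000) = 0.91402
R(solar-array string) = exp(−0.0000223 × 10000) = 0.80011
R(load switch) = exp(−0.0000192 × 10000) = 0.82531
R(bus voltage limiter) = exp(−0.0000114 × 10000) = 0.89226
Series (power distribution unit and array deployment motor): 0.75730 × 0.99200 = 0.75124
Parallel (shunt driver and solar-array string): 1 − (1 − 0.91402)(1 − 0.80011) = 0.98281
Series ([0.98281], load switch, and bus voltage limiter): 0.98281 × 0.82531 × 0.89226 = 0.72373
Parallel ([0.75124] and [0.72373]): 1 − (1 − 0.75124)(1 − 0.72373) = 0.931

0.931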